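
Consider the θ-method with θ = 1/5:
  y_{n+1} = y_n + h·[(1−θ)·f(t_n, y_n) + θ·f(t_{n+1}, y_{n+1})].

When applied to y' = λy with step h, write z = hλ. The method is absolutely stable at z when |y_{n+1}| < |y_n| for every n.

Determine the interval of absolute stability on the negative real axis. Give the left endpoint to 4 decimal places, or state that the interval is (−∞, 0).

(-3.3333, 0).

Test eqn y'=λy, z=hλ:
  y_{n+1} = y_n + z·[4/5·y_n + 1/5·y_{n+1}] ⇒ (1 − 1/5z)y_{n+1} = (1 + 4/5z)y_n
  R(z) = (1 + 4/5z)/(1 − 1/5z).

Solve |R(x)|<1 on ℝ⁻.
x=-1.39: |R|=0.0876
R=−1: 1+4/5x = −1+1/5x ⇒ -3/5x=2 ⇒ x=2/(-3/5)=-3.3333
Confirm numerically:
  x=-3.022: |R|=0.88357 <1
  x=-2.810: |R|=0.79898 <1
  x=-2.608: |R|=0.71399 <1
  x=-2.168: |R|=0.51228 <1
  x=-3.862: |R|=1.17897 >1
  x=-3.468: |R|=1.04771 >1
Interval (-3.3333, 0).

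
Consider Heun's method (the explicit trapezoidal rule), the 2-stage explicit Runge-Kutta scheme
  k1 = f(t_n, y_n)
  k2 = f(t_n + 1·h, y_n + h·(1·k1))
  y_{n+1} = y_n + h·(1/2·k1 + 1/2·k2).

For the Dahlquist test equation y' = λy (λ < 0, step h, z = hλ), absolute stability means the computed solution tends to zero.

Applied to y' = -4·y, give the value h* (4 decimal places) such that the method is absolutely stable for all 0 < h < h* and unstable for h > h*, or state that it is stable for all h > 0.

On y'=λy, z=hλ:
  order 2, 2-stage ⇒ R(z)=1+z+z^2/2
  (e.g. R(-1.36)=0.56480, |R|=0.56480)

Boundary: |R(x)|=1, x<0.
x=-1.36: |R|=0.5648
|R(-2.25)|=1.2812 |R(-1.58)|=0.6682 |R(-0.87)|=0.5085
Bisect:
  x_lo=-2.8213 |R|=2.1585  x_hi=-0.2665 |R|=0.7690
  mid=-1.54387 |R|=0.64790 →hi
  mid=-2.18257 |R|=1.19924 →lo
  mid=-1.86322 |R|=0.87257 →hi
  mid=-2.02290 |R|=1.02316 →lo
  mid=-1.94306 |R|=0.94468 →hi
  mid=-1.98298 |R|=0.98312 →hi
  mid=-2.00294 |R|=1.00294 →lo
  mid=-1.99296 |R|=0.99298 →hi
  mid=-1.99795 |R|=0.99795 →hi
  ...
  [-2.00013,-1.99997] ⇒ x*=-2.0000
Stable set (-2.0000, 0).

(-2.0000,0); λ=-4 ⇒ h* = 0.5000.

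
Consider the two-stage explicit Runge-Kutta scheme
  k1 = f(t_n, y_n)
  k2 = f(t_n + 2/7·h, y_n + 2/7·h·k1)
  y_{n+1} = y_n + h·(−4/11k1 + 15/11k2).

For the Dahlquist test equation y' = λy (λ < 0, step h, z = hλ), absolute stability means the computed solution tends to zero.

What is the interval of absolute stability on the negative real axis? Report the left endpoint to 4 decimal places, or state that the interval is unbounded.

Test eqn y'=λy, z=hλ:
  k1=λy_n ⇒ h·k1=z·y_n;  k2=λ(1+2/7z)y_n ⇒ h·k2=z(1+2/7z)y_n
  y_{n+1}/y_n = 1 − 4/11z + 15/11z(1+2/7z) = 1 + z + 30/77z²
  R(z) = 1 + z + 30/77z².

Need |R(x)|<1, x<0.
x=-1.29: |R|=0.3584
R=1: x+30/77x²=0 ⇒ x=−77/30=-2.5667; min R=1−1/(4·30/77)=0.3583>−1
Confirm numerically:
  x=-2.036: |R|=0.57905 <1
  x=-1.742: |R|=0.44030 <1
  x=-1.643: |R|=0.40873 <1
  x=-1.601: |R|=0.39765 <1
  x=-2.987: |R|=1.48917 >1
  x=-2.943: |R|=1.43151 >1
Interval (-2.5667, 0).

(-2.5667, 0).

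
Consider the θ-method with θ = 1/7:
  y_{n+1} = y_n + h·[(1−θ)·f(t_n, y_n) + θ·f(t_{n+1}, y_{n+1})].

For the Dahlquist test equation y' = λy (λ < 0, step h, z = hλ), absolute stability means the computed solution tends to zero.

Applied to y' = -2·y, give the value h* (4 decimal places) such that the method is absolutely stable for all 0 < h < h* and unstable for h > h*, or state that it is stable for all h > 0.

(-2.8000,0); λ=-2 ⇒ h* = (14/5)/2 = 1.4000.

Set f=λy, z=hλ:
  y_{n+1} = y_n + z·[6/7·y_n + 1/7·y_{n+1}] ⇒ (1 − 1/7z)y_{n+1} = (1 + 6/7z)y_n
  so R(z) = (1 + 6/7z)/(1 − 1/7z).

Boundary: |R(x)|=1, x<0.
x=-1.01: |R|=0.1174
R=−1: 1+6/7x = −1+1/7x ⇒ -5/7x=2 ⇒ x=2/(-5/7)=-2.8000
Confirm numerically:
  x=-2.093: |R|=0.61124 <1
  x=-1.313: |R|=0.10562 <1
  x=-1.289: |R|=0.08855 <1
  x=-3.152: |R|=1.17336 >1
  x=-2.978: |R|=1.08920 >1
  x=-2.894: |R|=1.04750 >1
Stable set (-2.8000, 0).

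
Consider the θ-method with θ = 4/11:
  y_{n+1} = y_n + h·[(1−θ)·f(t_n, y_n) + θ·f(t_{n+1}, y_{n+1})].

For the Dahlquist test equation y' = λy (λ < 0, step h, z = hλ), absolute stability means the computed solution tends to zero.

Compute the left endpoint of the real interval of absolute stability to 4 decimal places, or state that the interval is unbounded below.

left endpoint -7.3333.

Set f=λy, z=hλ:
  y_{n+1} = y_n + z·[7/11·y_n + 4/11·y_{n+1}] ⇒ (1 − 4/11z)y_{n+1} = (1 + 7/11z)y_n
  R(z) = (1 + 7/11z)/(1 − 4/11z).

Need |R(x)|<1, x<0.
x=-1.44: |R|=0.0549
R=−1: 1+7/11x = −1+4/11x ⇒ -3/11x=2 ⇒ x=2/(-3/11)=-7.3333
Confirm numerically:
  x=-5.654: |R|=0.85013 <1
  x=-5.477: |R|=0.83077 <1
  x=-3.447: |R|=0.52965 <1
  x=-7.932: |R|=1.04203 >1
  x=-7.401: |R|=1.00500 >1
  x=-7.374: |R|=1.00301 >1
Stable set (-7.3333, 0).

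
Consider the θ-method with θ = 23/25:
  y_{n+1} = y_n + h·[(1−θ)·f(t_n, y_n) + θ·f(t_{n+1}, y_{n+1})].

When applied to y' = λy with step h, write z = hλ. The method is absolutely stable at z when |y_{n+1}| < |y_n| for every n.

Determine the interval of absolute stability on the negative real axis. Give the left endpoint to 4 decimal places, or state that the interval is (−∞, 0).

On y'=λy, z=hλ:
  y_{n+1} = y_n + z·[2/25·y_n + 23/25·y_{n+1}] ⇒ (1 − 23/25z)y_{n+1} = (1 + 2/25z)y_n
  Hence R(z) = (1 + 2/25z)/(1 − 23/25z).

Boundary: |R(x)|=1, x<0.
x=-1.62: |R|=0.3495
x=-2: |R|=0.2958
x=-10: |R|=0.0196
x=-100: |R|=0.0753
θ=23/25≥1/2 ⇒ |1+2/25x|<|1−23/25x| ∀x<0 ⇒ unbounded interval.

interval (−∞, 0).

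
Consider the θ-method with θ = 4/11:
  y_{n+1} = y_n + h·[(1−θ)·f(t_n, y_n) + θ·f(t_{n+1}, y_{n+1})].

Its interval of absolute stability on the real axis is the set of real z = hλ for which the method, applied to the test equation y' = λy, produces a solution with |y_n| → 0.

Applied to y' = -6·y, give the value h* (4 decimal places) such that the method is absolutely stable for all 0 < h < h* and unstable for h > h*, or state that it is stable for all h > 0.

Set f=λy, z=hλ:
  y_{n+1} = y_n + z·[7/11·y_n + 4/11·y_{n+1}] ⇒ (1 − 4/11z)y_{n+1} = (1 + 7/11z)y_n
  ⇒ R(z) = (1 + 7/11z)/(1 − 4/11z).

Find x<0 with |R(x)|<1.
x=-0.88: |R|=0.3333
R=−1: 1+7/11x = −1+4/11x ⇒ -3/11x=2 ⇒ x=2/(-3/11)=-7.3333
Confirm numerically:
  x=-6.982: |R|=0.97292 <1
  x=-5.039: |R|=0.77908 <1
  x=-3.179: |R|=0.47449 <1
  x=-7.754: |R|=1.03004 >1
  x=-7.593: |R|=1.01883 >1
  x=-7.370: |R|=1.00272 >1
So |R|<1 on (-7.3333, 0).

(-7.3333,0); λ=-6 ⇒ h* = (22/3)/6 = 1.2222.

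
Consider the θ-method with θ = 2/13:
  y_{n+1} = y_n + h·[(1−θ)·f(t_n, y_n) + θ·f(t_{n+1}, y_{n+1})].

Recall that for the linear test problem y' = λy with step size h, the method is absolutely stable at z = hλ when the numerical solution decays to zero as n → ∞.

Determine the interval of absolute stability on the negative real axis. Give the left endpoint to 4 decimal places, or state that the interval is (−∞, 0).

(-2.8889, 0).

On y'=λy, z=hλ:
  y_{n+1} = y_n + z·[11/13·y_n + 2/13·y_{n+1}] ⇒ (1 − 2/13z)y_{n+1} = (1 + 11/13z)y_n
  Hence R(z) = (1 + 11/13z)/(1 − 2/13z).

Solve |R(x)|<1 on ℝ⁻.
x=-1.21: |R|=0.0201
R=−1: 1+11/13x = −1+2/13x ⇒ -9/13x=2 ⇒ x=2/(-9/13)=-2.8889
Confirm numerically:
  x=-1.815: |R|=0.41882 <1
  x=-1.584: |R|=0.27363 <1
  x=-1.295: |R|=0.07986 <1
  x=-1.168: |R|=0.00991 <1
  x=-3.356: |R|=1.21327 >1
  x=-3.176: |R|=1.13353 >1
  x=-3.162: |R|=1.12720 >1
Interval (-2.8889, 0).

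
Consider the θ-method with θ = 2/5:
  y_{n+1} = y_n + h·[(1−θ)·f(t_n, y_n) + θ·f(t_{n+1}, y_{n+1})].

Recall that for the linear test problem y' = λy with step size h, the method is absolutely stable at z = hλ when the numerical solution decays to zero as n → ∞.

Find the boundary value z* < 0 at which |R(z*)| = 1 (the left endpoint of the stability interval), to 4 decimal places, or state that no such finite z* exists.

z* = -10.0000.

On y'=λy, z=hλ:
  y_{n+1} = y_n + z·[3/5·y_n + 2/5·y_{n+1}] ⇒ (1 − 2/5z)y_{n+1} = (1 + 3/5z)y_n
  ⇒ R(z) = (1 + 3/5z)/(1 − 2/5z).

Find x<0 with |R(x)|<1.
x=-1.29: |R|=0.1491
R=−1: 1+3/5x = −1+2/5x ⇒ -1/5x=2 ⇒ x=2/(-1/5)=-10.0000
Confirm numerically:
  x=-9.078: |R|=0.96018 <1
  x=-7.430: |R|=0.87059 <1
  x=-6.809: |R|=0.82861 <1
  x=-6.513: |R|=0.80656 <1
  x=-10.526: |R|=1.02019 >1
  x=-10.201: |R|=1.00791 >1
Stable set (-10.0000, 0).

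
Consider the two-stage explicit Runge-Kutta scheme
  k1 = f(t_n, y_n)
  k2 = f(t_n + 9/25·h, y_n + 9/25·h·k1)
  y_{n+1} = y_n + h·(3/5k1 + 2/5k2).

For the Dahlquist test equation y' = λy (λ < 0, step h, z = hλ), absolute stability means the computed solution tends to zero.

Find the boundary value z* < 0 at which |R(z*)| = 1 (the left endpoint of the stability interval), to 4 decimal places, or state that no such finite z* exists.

left endpoint -6.9444.

With y'=λy (z=hλ):
  k1=λy_n ⇒ h·k1=z·y_n;  k2=λ(1+9/25z)y_n ⇒ h·k2=z(1+9/25z)y_n
  y_{n+1}/y_n = 1 + 3/5z + 2/5z(1+9/25z) = 1 + z + 18/125z²
  so R(z) = 1 + z + 18/125z².

Boundary: |R(x)|=1, x<0.
x=-1.17: |R|=0.0271
R=1: x+18/125x²=0 ⇒ x=−125/18=-6.9444; min R=1−1/(4·18/125)=-0.7361>−1
Confirm numerically:
  x=-6.405: |R|=0.50246 <1
  x=-5.797: |R|=0.04215 <1
  x=-4.161: |R|=0.66780 <1
  x=-2.810: |R|=0.67296 <1
  x=-7.246: |R|=1.31465 >1
  x=-7.150: |R|=1.21164 >1
  x=-7.009: |R|=1.06516 >1
Interval (-6.9444, 0).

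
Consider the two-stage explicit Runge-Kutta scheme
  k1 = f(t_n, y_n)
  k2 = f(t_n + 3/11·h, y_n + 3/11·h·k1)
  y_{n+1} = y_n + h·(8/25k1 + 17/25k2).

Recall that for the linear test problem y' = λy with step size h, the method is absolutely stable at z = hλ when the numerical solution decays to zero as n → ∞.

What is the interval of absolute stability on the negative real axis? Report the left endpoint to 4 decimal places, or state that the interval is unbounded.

(-5.3922, 0).

On y'=λy, z=hλ:
  k1=λy_n ⇒ h·k1=z·y_n;  k2=λ(1+3/11z)y_n ⇒ h·k2=z(1+3/11z)y_n
  y_{n+1}/y_n = 1 + 8/25z + 17/25z(1+3/11z) = 1 + z + 51/275z²
  ⇒ R(z) = 1 + z + 51/275z².

Find x<0 with |R(x)|<1.
x=-1.49: |R|=0.0783
R=1: x+51/275x²=0 ⇒ x=−275/51=-5.3922; min R=1−1/(4·51/275)=-0.3480>−1
Confirm numerically:
  x=-3.911: |R|=0.07430 <1
  x=-3.044: |R|=0.32559 <1
  x=-2.733: |R|=0.34779 <1
  x=-2.661: |R|=0.34781 <1
  x=-5.974: |R|=1.64463 >1
  x=-5.716: |R|=1.34329 >1
  x=-5.564: |R|=1.17732 >1
Stable set (-5.3922, 0).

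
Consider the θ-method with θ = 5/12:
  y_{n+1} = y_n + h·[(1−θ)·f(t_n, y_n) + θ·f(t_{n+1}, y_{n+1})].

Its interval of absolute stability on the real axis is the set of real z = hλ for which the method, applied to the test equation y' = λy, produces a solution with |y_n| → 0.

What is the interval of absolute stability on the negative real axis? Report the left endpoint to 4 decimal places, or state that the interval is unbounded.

z∈(-12.0000,0).

On y'=λy, z=hλ:
  y_{n+1} = y_n + z·[7/12·y_n + 5/12·y_{n+1}] ⇒ (1 − 5/12z)y_{n+1} = (1 + 7/12z)y_n
  R(z) = (1 + 7/12z)/(1 − 5/12z).

Find x<0 with |R(x)|<1.
x=-1.01: |R|=0.2891
R=−1: 1+7/12x = −1+5/12x ⇒ -1/6x=2 ⇒ x=2/(-1/6)=-12.0000
Confirm numerically:
  x=-11.812: |R|=0.99471 <1
  x=-9.899: |R|=0.93167 <1
  x=-5.858: |R|=0.70249 <1
  x=-12.577: |R|=1.01541 >1
  x=-12.261: |R|=1.00712 >1
  x=-12.108: |R|=1.00298 >1
Stable set (-12.0000, 0).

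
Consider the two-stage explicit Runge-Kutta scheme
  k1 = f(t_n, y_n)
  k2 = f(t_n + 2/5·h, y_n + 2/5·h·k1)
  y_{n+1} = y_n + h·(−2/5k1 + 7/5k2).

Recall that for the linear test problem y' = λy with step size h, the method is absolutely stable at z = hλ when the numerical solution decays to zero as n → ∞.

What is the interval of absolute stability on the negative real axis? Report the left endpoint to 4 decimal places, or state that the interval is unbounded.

z∈(-1.7857,0).

Test eqn y'=λy, z=hλ:
  k1=λy_n ⇒ h·k1=z·y_n;  k2=λ(1+2/5z)y_n ⇒ h·k2=z(1+2/5z)y_n
  y_{n+1}/y_n = 1 − 2/5z + 7/5z(1+2/5z) = 1 + z + 14/25z²
  R(z) = 1 + z + 14/25z².

Solve |R(x)|<1 on ℝ⁻.
x=-1.57: |R|=0.8103
R=1: x+14/25x²=0 ⇒ x=−25/14=-1.7857; min R=1−1/(4·14/25)=0.5536>−1
Confirm numerically:
  x=-0.899: |R|=0.55359 <1
  x=-0.897: |R|=0.55358 <1
  x=-0.845: |R|=0.55485 <1
  x=-2.023: |R|=1.26882 >1
  x=-1.997: |R|=1.23629 >1
Interval (-1.7857, 0).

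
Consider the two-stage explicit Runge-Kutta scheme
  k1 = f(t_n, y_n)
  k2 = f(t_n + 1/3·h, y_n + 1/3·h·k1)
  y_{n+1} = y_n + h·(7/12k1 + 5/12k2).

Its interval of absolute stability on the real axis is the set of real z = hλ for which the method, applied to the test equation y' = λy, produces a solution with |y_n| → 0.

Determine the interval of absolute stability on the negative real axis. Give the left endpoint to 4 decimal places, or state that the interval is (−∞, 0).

(-7.2000, 0).

Test eqn y'=λy, z=hλ:
  k1=λy_n ⇒ h·k1=z·y_n;  k2=λ(1+1/3z)y_n ⇒ h·k2=z(1+1/3z)y_n
  y_{n+1}/y_n = 1 + 7/12z + 5/12z(1+1/3z) = 1 + z + 5/36z²
  R(z) = 1 + z + 5/36z².

Find x<0 with |R(x)|<1.
x=-0.5: |R|=0.5347
R=1: x+5/36x²=0 ⇒ x=−36/5=-7.2000; min R=1−1/(4·5/36)=-0.8000>−1
Confirm numerically:
  x=-6.930: |R|=0.74013 <1
  x=-5.279: |R|=0.40847 <1
  x=-5.071: |R|=0.49947 <1
  x=-4.361: |R|=0.71957 <1
  x=-7.782: |R|=1.62904 >1
  x=-7.501: |R|=1.31358 >1
Interval (-7.2000, 0).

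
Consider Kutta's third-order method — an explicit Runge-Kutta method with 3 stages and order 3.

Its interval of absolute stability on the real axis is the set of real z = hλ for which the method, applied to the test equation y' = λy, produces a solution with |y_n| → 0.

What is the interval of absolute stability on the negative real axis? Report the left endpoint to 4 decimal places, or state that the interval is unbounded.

(-2.5127, 0).

Test eqn y'=λy, z=hλ:
  order 3, 3-stage ⇒ R(z)=1+z+z^2/2+z^3/6
  (e.g. R(-0.6)=0.54400, |R|=0.54400)

Boundary: |R(x)|=1, x<0.
x=-0.6: |R|=0.5440
|R(-1.92)|=0.2564 |R(-1.78)|=0.1358 |R(-1.2)|=0.2320
Bisect:
  x_lo=-2.8775 |R|=1.7085  x_hi=-0.1627 |R|=0.8498
  mid=-1.52012 |R|=0.04982 →hi
  mid=-2.19882 |R|=0.55323 →hi
  mid=-2.53817 |R|=1.04230 →lo
  mid=-2.36850 |R|=0.77807 →hi
  mid=-2.45334 |R|=0.90495 →hi
  mid=-2.49575 |R|=0.97228 →hi
  mid=-2.51696 |R|=1.00695 →lo
  mid=-2.50636 |R|=0.98953 →hi
  mid=-2.51166 |R|=0.99822 →hi
  mid=-2.51431 |R|=1.00258 →lo
  ...
  [-2.51282,-2.51266] ⇒ x*=-2.5127
Stable set (-2.5127, 0).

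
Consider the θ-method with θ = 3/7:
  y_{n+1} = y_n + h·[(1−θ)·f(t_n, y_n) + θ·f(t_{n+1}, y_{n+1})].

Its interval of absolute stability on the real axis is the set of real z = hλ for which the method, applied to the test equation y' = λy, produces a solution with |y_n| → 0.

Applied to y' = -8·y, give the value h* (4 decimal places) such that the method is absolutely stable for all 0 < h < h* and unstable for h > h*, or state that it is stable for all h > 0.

On y'=λy, z=hλ:
  y_{n+1} = y_n + z·[4/7·y_n + 3/7·y_{n+1}] ⇒ (1 − 3/7z)y_{n+1} = (1 + 4/7z)y_n
  ⇒ R(z) = (1 + 4/7z)/(1 − 3/7z).

Find x<0 with |R(x)|<1.
x=-0.48: |R|=0.6019
R=−1: 1+4/7x = −1+3/7x ⇒ -1/7x=2 ⇒ x=2/(-1/7)=-14.0000
Confirm numerically:
  x=-12.324: |R|=0.96188 <1
  x=-12.260: |R|=0.96026 <1
  x=-12.249: |R|=0.95997 <1
  x=-6.256: |R|=0.69947 <1
  x=-14.421: |R|=1.00838 >1
  x=-14.395: |R|=1.00787 >1
  x=-14.135: |R|=1.00273 >1
So |R|<1 on (-14.0000, 0).

(-14.0000,0); λ=-8 ⇒ h* = (14)/8 = 1.7500.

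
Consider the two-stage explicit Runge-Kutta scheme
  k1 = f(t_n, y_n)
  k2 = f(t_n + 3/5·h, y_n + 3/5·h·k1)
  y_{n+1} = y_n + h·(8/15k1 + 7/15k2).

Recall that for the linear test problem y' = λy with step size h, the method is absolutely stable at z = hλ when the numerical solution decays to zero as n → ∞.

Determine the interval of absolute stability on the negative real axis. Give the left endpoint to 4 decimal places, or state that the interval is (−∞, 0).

z∈(-3.5714,0).

Test eqn y'=λy, z=hλ:
  k1=λy_n ⇒ h·k1=z·y_n;  k2=λ(1+3/5z)y_n ⇒ h·k2=z(1+3/5z)y_n
  y_{n+1}/y_n = 1 + 8/15z + 7/15z(1+3/5z) = 1 + z + 7/25z²
  Hence R(z) = 1 + z + 7/25z².

Solve |R(x)|<1 on ℝ⁻.
x=-1.07: |R|=0.2506
R=1: x+7/25x²=0 ⇒ x=−25/7=-3.5714; min R=1−1/(4·7/25)=0.1071>−1
Confirm numerically:
  x=-2.773: |R|=0.38007 <1
  x=-2.030: |R|=0.12385 <1
  x=-1.862: |R|=0.10877 <1
  x=-1.599: |R|=0.11690 <1
  x=-4.085: |R|=1.58742 >1
  x=-3.856: |R|=1.30725 >1
  x=-3.669: |R|=1.10024 >1
Interval (-3.5714, 0).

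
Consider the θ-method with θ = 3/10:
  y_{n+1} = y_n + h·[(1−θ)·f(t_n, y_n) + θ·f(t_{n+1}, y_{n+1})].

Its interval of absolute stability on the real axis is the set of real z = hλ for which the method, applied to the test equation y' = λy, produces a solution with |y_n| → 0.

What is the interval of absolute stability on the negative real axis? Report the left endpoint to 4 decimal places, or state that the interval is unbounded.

With y'=λy (z=hλ):
  y_{n+1} = y_n + z·[7/10·y_n + 3/10·y_{n+1}] ⇒ (1 − 3/10z)y_{n+1} = (1 + 7/10z)y_n
  ⇒ R(z) = (1 + 7/10z)/(1 − 3/10z).

Find x<0 with |R(x)|<1.
x=-0.96: |R|=0.2547
R=−1: 1+7/10x = −1+3/10x ⇒ -2/5x=2 ⇒ x=2/(-2/5)=-5.0000
Confirm numerically:
  x=-3.059: |R|=0.59514 <1
  x=-2.265: |R|=0.34862 <1
  x=-2.164: |R|=0.31215 <1
  x=-5.529: |R|=1.07959 >1
  x=-5.513: |R|=1.07732 >1
  x=-5.024: |R|=1.00383 >1
Stable set (-5.0000, 0).

z∈(-5.0000,0).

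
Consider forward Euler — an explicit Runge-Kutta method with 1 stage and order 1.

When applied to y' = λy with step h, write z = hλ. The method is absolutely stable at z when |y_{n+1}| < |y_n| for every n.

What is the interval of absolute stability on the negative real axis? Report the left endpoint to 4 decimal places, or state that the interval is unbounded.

Test eqn y'=λy, z=hλ:
  order 1, 1-stage ⇒ R(z)=1+z
  (e.g. R(-1.56)=-0.56000, |R|=0.56000)

Need |R(x)|<1, x<0.
x=-1.56: |R|=0.5600
|R(-1.47)|=0.4700 |R(-1.4)|=0.4000 |R(-1.28)|=0.2800
Bisect:
  x_lo=-2.8143 |R|=1.8143  x_hi=-0.3419 |R|=0.6581
  mid=-1.57809 |R|=0.57809 →hi
  mid=-2.19621 |R|=1.19621 →lo
  mid=-1.88715 |R|=0.88715 →hi
  mid=-2.04168 |R|=1.04168 →lo
  mid=-1.96442 |R|=0.96442 →hi
  mid=-2.00305 |R|=1.00305 →lo
  mid=-1.98373 |R|=0.98373 →hi
  mid=-1.99339 |R|=0.99339 →hi
  ...
  [-2.00003,-1.99988] ⇒ x*=-2.0000
Interval (-2.0000, 0).

z∈(-2.0000,0).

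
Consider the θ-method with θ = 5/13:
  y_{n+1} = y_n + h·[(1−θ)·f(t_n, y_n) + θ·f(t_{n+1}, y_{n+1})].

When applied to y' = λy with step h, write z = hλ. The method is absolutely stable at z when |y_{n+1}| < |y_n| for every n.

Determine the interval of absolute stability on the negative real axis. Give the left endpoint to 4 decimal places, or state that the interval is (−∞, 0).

With y'=λy (z=hλ):
  y_{n+1} = y_n + z·[8/13·y_n + 5/13·y_{n+1}] ⇒ (1 − 5/13z)y_{n+1} = (1 + 8/13z)y_n
  so R(z) = (1 + 8/13z)/(1 − 5/13z).

Need |R(x)|<1, x<0.
x=-1.13: |R|=0.2123
R=−1: 1+8/13x = −1+5/13x ⇒ -3/13x=2 ⇒ x=2/(-3/13)=-8.6667
Confirm numerically:
  x=-8.405: |R|=0.98573 <1
  x=-7.466: |R|=0.92843 <1
  x=-5.548: |R|=0.77035 <1
  x=-4.086: |R|=0.58893 <1
  x=-9.068: |R|=1.02064 >1
  x=-8.869: |R|=1.01059 >1
  x=-8.709: |R|=1.00225 >1
So |R|<1 on (-8.6667, 0).

(-8.6667, 0).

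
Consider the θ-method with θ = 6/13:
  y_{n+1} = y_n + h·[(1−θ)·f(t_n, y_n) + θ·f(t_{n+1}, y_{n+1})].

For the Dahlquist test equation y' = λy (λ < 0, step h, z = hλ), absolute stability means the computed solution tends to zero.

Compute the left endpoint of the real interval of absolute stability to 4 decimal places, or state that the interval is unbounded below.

left endpoint -26.0000.

Set f=λy, z=hλ:
  y_{n+1} = y_n + z·[7/13·y_n + 6/13·y_{n+1}] ⇒ (1 − 6/13z)y_{n+1} = (1 + 7/13z)y_n
  Hence R(z) = (1 + 7/13z)/(1 − 6/13z).

Boundary: |R(x)|=1, x<0.
x=-1.69: |R|=0.0506
R=−1: 1+7/13x = −1+6/13x ⇒ -1/13x=2 ⇒ x=2/(-1/13)=-26.0000
Confirm numerically:
  x=-23.755: |R|=0.98557 <1
  x=-19.652: |R|=0.95151 <1
  x=-16.108: |R|=0.90978 <1
  x=-12.780: |R|=0.85259 <1
  x=-26.522: |R|=1.00303 >1
  x=-26.502: |R|=1.00292 >1
  x=-26.089: |R|=1.00052 >1
Stable set (-26.0000, 0).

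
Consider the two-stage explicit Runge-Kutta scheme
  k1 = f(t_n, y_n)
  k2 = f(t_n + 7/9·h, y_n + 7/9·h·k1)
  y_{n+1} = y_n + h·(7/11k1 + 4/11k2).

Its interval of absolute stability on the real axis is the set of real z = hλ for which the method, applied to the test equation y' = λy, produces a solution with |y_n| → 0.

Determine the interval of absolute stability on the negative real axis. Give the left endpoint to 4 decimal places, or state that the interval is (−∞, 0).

Set f=λy, z=hλ:
  k1=λy_n ⇒ h·k1=z·y_n;  k2=λ(1+7/9z)y_n ⇒ h·k2=z(1+7/9z)y_n
  y_{n+1}/y_n = 1 + 7/11z + 4/11z(1+7/9z) = 1 + z + 28/99z²
  so R(z) = 1 + z + 28/99z².

Find x<0 with |R(x)|<1.
x=-1.42: |R|=0.1503
R=1: x+28/99x²=0 ⇒ x=−99/28=-3.5357; min R=1−1/(4·28/99)=0.1161>−1
Confirm numerically:
  x=-3.312: |R|=0.79044 <1
  x=-1.661: |R|=0.11930 <1
  x=-1.551: |R|=0.12937 <1
  x=-4.133: |R|=1.69818 >1
  x=-3.845: |R|=1.33634 >1
  x=-3.768: |R|=1.24755 >1
Stable set (-3.5357, 0).

z∈(-3.5357,0).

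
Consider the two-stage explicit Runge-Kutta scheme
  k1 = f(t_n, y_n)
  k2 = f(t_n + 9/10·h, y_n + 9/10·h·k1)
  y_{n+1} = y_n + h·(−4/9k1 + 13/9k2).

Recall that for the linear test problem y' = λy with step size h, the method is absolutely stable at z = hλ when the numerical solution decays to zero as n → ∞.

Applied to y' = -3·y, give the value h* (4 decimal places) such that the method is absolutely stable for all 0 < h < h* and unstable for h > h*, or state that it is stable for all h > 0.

(-0.7692,0); λ=-3 ⇒ h* = (10/13)/3 = 0.2564.

On y'=λy, z=hλ:
  k1=λy_n ⇒ h·k1=z·y_n;  k2=λ(1+9/10z)y_n ⇒ h·k2=z(1+9/10z)y_n
  y_{n+1}/y_n = 1 − 4/9z + 13/9z(1+9/10z) = 1 + z + 13/10z²
  R(z) = 1 + z + 13/10z².

Solve |R(x)|<1 on ℝ⁻.
x=-1.61: |R|=2.7597
R=1: x+13/10x²=0 ⇒ x=−10/13=-0.7692; min R=1−1/(4·13/10)=0.8077>−1
Confirm numerically:
  x=-0.439: |R|=0.81154 <1
  x=-0.400: |R|=0.80800 <1
  x=-0.336: |R|=0.81076 <1
  x=-0.333: |R|=0.81116 <1
  x=-1.060: |R|=1.40068 >1
  x=-1.059: |R|=1.39893 >1
Interval (-0.7692, 0).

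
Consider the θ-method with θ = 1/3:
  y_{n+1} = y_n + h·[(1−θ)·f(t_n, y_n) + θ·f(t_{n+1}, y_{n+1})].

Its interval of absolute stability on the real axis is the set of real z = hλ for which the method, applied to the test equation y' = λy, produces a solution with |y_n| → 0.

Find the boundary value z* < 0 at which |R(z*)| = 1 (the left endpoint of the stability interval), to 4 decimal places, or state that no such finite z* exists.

On y'=λy, z=hλ:
  y_{n+1} = y_n + z·[2/3·y_n + 1/3·y_{n+1}] ⇒ (1 − 1/3z)y_{n+1} = (1 + 2/3z)y_n
  Hence R(z) = (1 + 2/3z)/(1 − 1/3z).

Find x<0 with |R(x)|<1.
x=-0.69: |R|=0.4390
R=−1: 1+2/3x = −1+1/3x ⇒ -1/3x=2 ⇒ x=2/(-1/3)=-6.0000
Confirm numerically:
  x=-5.725: |R|=0.96848 <1
  x=-3.327: |R|=0.57752 <1
  x=-2.438: |R|=0.34498 <1
  x=-6.268: |R|=1.02892 >1
  x=-6.089: |R|=1.00979 >1
Interval (-6.0000, 0).

z* = -6.0000.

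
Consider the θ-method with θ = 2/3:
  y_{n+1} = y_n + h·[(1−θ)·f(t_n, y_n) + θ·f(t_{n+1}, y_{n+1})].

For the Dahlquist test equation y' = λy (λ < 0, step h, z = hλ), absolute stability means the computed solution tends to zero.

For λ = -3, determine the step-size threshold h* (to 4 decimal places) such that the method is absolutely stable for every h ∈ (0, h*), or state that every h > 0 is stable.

unbounded; (−∞, 0). Any h>0 works for λ=-3.

With y'=λy (z=hλ):
  y_{n+1} = y_n + z·[1/3·y_n + 2/3·y_{n+1}] ⇒ (1 − 2/3z)y_{n+1} = (1 + 1/3z)y_n
  R(z) = (1 + 1/3z)/(1 − 2/3z).

Need |R(x)|<1, x<0.
x=-0.48: |R|=0.6364
x=-2: |R|=0.1429
x=-10: |R|=0.3043
x=-100: |R|=0.4778
θ=2/3≥1/2 ⇒ |1+1/3x|<|1−2/3x| ∀x<0 ⇒ interval (−∞,0).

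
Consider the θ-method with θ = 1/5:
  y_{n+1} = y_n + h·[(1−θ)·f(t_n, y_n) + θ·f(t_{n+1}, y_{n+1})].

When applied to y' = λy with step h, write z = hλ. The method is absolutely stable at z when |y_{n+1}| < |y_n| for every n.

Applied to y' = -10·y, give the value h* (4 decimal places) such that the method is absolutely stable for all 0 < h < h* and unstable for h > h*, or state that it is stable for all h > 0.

(-3.3333,0); λ=-10 ⇒ h* = (10/3)/10 = 0.3333.

With y'=λy (z=hλ):
  y_{n+1} = y_n + z·[4/5·y_n + 1/5·y_{n+1}] ⇒ (1 − 1/5z)y_{n+1} = (1 + 4/5z)y_n
  Hence R(z) = (1 + 4/5z)/(1 − 1/5z).

Boundary: |R(x)|=1, x<0.
x=-0.43: |R|=0.6041
R=−1: 1+4/5x = −1+1/5x ⇒ -3/5x=2 ⇒ x=2/(-3/5)=-3.3333
Confirm numerically:
  x=-2.621: |R|=0.71959 <1
  x=-2.449: |R|=0.64384 <1
  x=-2.225: |R|=0.53979 <1
  x=-2.194: |R|=0.52488 <1
  x=-3.772: |R|=1.15002 >1
  x=-3.422: |R|=1.03158 >1
So |R|<1 on (-3.3333, 0).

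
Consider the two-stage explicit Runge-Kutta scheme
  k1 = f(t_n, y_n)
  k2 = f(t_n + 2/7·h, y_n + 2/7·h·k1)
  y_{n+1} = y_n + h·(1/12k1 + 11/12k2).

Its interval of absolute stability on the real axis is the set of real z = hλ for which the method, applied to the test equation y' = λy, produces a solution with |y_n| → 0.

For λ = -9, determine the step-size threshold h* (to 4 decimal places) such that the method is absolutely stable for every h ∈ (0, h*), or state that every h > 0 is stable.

(-3.8182,0); λ=-9 ⇒ h* = (42/11)/9 = 0.4242.

Set f=λy, z=hλ:
  k1=λy_n ⇒ h·k1=z·y_n;  k2=λ(1+2/7z)y_n ⇒ h·k2=z(1+2/7z)y_n
  y_{n+1}/y_n = 1 + 1/12z + 11/12z(1+2/7z) = 1 + z + 11/42z²
  R(z) = 1 + z + 11/42z².

Need |R(x)|<1, x<0.
x=-0.56: |R|=0.5221
R=1: x+11/42x²=0 ⇒ x=−42/11=-3.8182; min R=1−1/(4·11/42)=0.0455>−1
Confirm numerically:
  x=-3.662: |R|=0.85021 <1
  x=-2.515: |R|=0.14161 <1
  x=-1.635: |R|=0.06513 <1
  x=-3.931: |R|=1.11615 >1
  x=-3.841: |R|=1.02295 >1
So |R|<1 on (-3.8182, 0).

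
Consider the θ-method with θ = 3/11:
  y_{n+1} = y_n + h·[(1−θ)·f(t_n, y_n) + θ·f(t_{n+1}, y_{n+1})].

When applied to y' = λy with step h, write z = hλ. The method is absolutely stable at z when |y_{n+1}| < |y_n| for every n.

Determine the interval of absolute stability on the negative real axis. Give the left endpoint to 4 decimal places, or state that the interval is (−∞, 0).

z∈(-4.4000,0).

Test eqn y'=λy, z=hλ:
  y_{n+1} = y_n + z·[8/11·y_n + 3/11·y_{n+1}] ⇒ (1 − 3/11z)y_{n+1} = (1 + 8/11z)y_n
  R(z) = (1 + 8/11z)/(1 − 3/11z).

Need |R(x)|<1, x<0.
x=-1.03: |R|=0.1959
R=−1: 1+8/11x = −1+3/11x ⇒ -5/11x=2 ⇒ x=2/(-5/11)=-4.4000
Confirm numerically:
  x=-3.863: |R|=0.88114 <1
  x=-3.761: |R|=0.85662 <1
  x=-3.607: |R|=0.81829 <1
  x=-3.443: |R|=0.77566 <1
  x=-4.858: |R|=1.08954 >1
  x=-4.631: |R|=1.04640 >1
So |R|<1 on (-4.4000, 0).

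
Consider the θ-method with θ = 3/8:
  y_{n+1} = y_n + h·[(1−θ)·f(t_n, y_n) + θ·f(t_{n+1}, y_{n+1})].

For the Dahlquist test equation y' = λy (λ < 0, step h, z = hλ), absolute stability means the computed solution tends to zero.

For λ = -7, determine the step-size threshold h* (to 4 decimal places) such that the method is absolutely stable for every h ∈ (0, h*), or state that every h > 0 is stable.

(-8.0000,0); λ=-7 ⇒ h* = (8)/7 = 1.1429.

Test eqn y'=λy, z=hλ:
  y_{n+1} = y_n + z·[5/8·y_n + 3/8·y_{n+1}] ⇒ (1 − 3/8z)y_{n+1} = (1 + 5/8z)y_n
  so R(z) = (1 + 5/8z)/(1 − 3/8z).

Solve |R(x)|<1 on ℝ⁻.
x=-0.54: |R|=0.5509
R=−1: 1+5/8x = −1+3/8x ⇒ -1/4x=2 ⇒ x=2/(-1/4)=-8.0000
Confirm numerically:
  x=-5.739: |R|=0.82068 <1
  x=-4.586: |R|=0.68618 <1
  x=-3.724: |R|=0.55393 <1
  x=-8.426: |R|=1.02560 >1
  x=-8.158: |R|=1.00973 >1
So |R|<1 on (-8.0000, 0).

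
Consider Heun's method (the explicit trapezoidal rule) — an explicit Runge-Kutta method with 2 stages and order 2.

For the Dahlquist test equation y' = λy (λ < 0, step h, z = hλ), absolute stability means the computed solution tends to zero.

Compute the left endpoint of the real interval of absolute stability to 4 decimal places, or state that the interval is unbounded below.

z* = -2.0000.

On y'=λy, z=hλ:
  order 2, 2-stage ⇒ R(z)=1+z+z^2/2
  (e.g. R(-1.07)=0.50245, |R|=0.50245)

Need |R(x)|<1, x<0.
x=-1.07: |R|=0.5025
|R(-1.81)|=0.8281 |R(-0.81)|=0.5181 |R(-0.7)|=0.5450
Bisect:
  x_lo=-2.5072 |R|=1.6359  x_hi=-0.0592 |R|=0.9425
  mid=-1.28323 |R|=0.54011 →hi
  mid=-1.89524 |R|=0.90073 →hi
  mid=-2.20124 |R|=1.22149 →lo
  mid=-2.04824 |R|=1.04940 →lo
  mid=-1.97174 |R|=0.97214 →hi
  mid=-2.00999 |R|=1.01004 →lo
  mid=-1.99086 |R|=0.99091 →hi
  mid=-2.00043 |R|=1.00043 →lo
  mid=-1.99565 |R|=0.99566 →hi
  ...
  [-2.00013,-1.99998] ⇒ x*=-2.0000
Stable set (-2.0000, 0).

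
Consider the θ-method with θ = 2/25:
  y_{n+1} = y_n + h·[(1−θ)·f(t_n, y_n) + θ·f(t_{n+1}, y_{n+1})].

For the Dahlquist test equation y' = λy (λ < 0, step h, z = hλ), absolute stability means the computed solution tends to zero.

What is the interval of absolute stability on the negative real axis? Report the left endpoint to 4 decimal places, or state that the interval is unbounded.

Test eqn y'=λy, z=hλ:
  y_{n+1} = y_n + z·[23/25·y_n + 2/25·y_{n+1}] ⇒ (1 − 2/25z)y_{n+1} = (1 + 23/25z)y_n
  ⇒ R(z) = (1 + 23/25z)/(1 − 2/25z).

Boundary: |R(x)|=1, x<0.
x=-1.43: |R|=0.2832
R=−1: 1+23/25x = −1+2/25x ⇒ -21/25x=2 ⇒ x=2/(-21/25)=-2.3810
Confirm numerically:
  x=-1.543: |R|=0.37346 <1
  x=-1.532: |R|=0.36474 <1
  x=-1.465: |R|=0.31131 <1
  x=-1.351: |R|=0.21923 <1
  x=-2.684: |R|=1.20956 >1
  x=-2.553: |R|=1.12001 >1
  x=-2.483: |R|=1.07151 >1
So |R|<1 on (-2.3810, 0).

z∈(-2.3810,0).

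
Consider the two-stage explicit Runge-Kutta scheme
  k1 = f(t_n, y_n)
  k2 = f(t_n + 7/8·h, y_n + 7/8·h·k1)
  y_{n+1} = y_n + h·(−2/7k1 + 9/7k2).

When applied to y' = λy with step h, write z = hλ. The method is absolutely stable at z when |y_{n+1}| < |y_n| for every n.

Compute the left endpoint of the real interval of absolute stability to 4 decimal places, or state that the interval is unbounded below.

z* = -0.8889.

Test eqn y'=λy, z=hλ:
  k1=λy_n ⇒ h·k1=z·y_n;  k2=λ(1+7/8z)y_n ⇒ h·k2=z(1+7/8z)y_n
  y_{n+1}/y_n = 1 − 2/7z + 9/7z(1+7/8z) = 1 + z + 9/8z²
  R(z) = 1 + z + 9/8z².

Find x<0 with |R(x)|<1.
x=-0.98: |R|=1.1004
R=1: x+9/8x²=0 ⇒ x=−8/9=-0.8889; min R=1−1/(4·9/8)=0.7778>−1
Confirm numerically:
  x=-0.572: |R|=0.79608 <1
  x=-0.495: |R|=0.78065 <1
  x=-0.398: |R|=0.78020 <1
  x=-1.253: |R|=1.51326 >1
  x=-1.246: |R|=1.50058 >1
Interval (-0.8889, 0).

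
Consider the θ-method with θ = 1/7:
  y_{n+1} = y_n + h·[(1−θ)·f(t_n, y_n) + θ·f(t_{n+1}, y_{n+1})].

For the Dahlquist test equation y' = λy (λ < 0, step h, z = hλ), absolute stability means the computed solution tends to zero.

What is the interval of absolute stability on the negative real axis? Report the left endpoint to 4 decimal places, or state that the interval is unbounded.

(-2.8000, 0).

Set f=λy, z=hλ:
  y_{n+1} = y_n + z·[6/7·y_n + 1/7·y_{n+1}] ⇒ (1 − 1/7z)y_{n+1} = (1 + 6/7z)y_n
  so R(z) = (1 + 6/7z)/(1 − 1/7z).

Need |R(x)|<1, x<0.
x=-0.99: |R|=0.1327
R=−1: 1+6/7x = −1+1/7x ⇒ -5/7x=2 ⇒ x=2/(-5/7)=-2.8000
Confirm numerically:
  x=-2.545: |R|=0.86642 <1
  x=-1.464: |R|=0.21078 <1
  x=-1.356: |R|=0.13595 <1
  x=-3.388: |R|=1.28302 >1
  x=-3.005: |R|=1.10245 >1
  x=-2.852: |R|=1.02639 >1
Stable set (-2.8000, 0).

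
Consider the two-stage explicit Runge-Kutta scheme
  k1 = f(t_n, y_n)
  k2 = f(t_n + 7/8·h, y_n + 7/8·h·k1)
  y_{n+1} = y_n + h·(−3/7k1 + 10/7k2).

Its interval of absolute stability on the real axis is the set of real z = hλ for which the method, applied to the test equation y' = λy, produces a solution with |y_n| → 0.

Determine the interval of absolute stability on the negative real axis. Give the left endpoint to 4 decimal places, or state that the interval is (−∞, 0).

z∈(-0.8000,0).

With y'=λy (z=hλ):
  k1=λy_n ⇒ h·k1=z·y_n;  k2=λ(1+7/8z)y_n ⇒ h·k2=z(1+7/8z)y_n
  y_{n+1}/y_n = 1 − 3/7z + 10/7z(1+7/8z) = 1 + z + 5/4z²
  so R(z) = 1 + z + 5/4z².

Need |R(x)|<1, x<0.
x=-1.01: |R|=1.2651
R=1: x+5/4x²=0 ⇒ x=−4/5=-0.8000; min R=1−1/(4·5/4)=0.8000>−1
Confirm numerically:
  x=-0.641: |R|=0.87260 <1
  x=-0.512: |R|=0.81568 <1
  x=-0.438: |R|=0.80180 <1
  x=-1.389: |R|=2.02265 >1
  x=-1.326: |R|=1.87185 >1
  x=-1.107: |R|=1.42481 >1
So |R|<1 on (-0.8000, 0).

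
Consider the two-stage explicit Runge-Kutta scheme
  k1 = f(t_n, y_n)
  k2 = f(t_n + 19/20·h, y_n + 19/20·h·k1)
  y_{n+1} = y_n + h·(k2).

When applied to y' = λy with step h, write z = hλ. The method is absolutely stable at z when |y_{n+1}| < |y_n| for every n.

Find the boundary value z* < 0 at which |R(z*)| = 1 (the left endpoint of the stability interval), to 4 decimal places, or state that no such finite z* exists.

With y'=λy (z=hλ):
  k1=λy_n ⇒ h·k1=z·y_n;  k2=λ(1+19/20z)y_n ⇒ h·k2=z(1+19/20z)y_n
  y_{n+1}/y_n = 1 + z(1+19/20z) = 1 + z + 19/20z²
  Hence R(z) = 1 + z + 19/20z².

Solve |R(x)|<1 on ℝ⁻.
x=-1.16: |R|=1.1183
R=1: x+19/20x²=0 ⇒ x=−20/19=-1.0526; min R=1−1/(4·19/20)=0.7368>−1
Confirm numerically:
  x=-0.722: |R|=0.77322 <1
  x=-0.637: |R|=0.74848 <1
  x=-0.605: |R|=0.74272 <1
  x=-1.576: |R|=1.78359 >1
  x=-1.310: |R|=1.32029 >1
Interval (-1.0526, 0).

left endpoint -1.0526.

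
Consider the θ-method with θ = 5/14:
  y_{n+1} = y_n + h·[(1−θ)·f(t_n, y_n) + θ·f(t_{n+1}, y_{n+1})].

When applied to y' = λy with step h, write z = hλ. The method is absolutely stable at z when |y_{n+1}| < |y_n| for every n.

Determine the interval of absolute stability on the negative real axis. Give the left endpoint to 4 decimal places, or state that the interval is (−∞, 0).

z∈(-7.0000,0).

Set f=λy, z=hλ:
  y_{n+1} = y_n + z·[9/14·y_n + 5/14·y_{n+1}] ⇒ (1 − 5/14z)y_{n+1} = (1 + 9/14z)y_n
  ⇒ R(z) = (1 + 9/14z)/(1 − 5/14z).

Boundary: |R(x)|=1, x<0.
x=-0.72: |R|=0.4273
R=−1: 1+9/14x = −1+5/14x ⇒ -2/7x=2 ⇒ x=2/(-2/7)=-7.0000
Confirm numerically:
  x=-6.545: |R|=0.96105 <1
  x=-4.007: |R|=0.64824 <1
  x=-3.863: |R|=0.62335 <1
  x=-3.310: |R|=0.51686 <1
  x=-7.399: |R|=1.03130 >1
  x=-7.136: |R|=1.01095 >1
So |R|<1 on (-7.0000, 0).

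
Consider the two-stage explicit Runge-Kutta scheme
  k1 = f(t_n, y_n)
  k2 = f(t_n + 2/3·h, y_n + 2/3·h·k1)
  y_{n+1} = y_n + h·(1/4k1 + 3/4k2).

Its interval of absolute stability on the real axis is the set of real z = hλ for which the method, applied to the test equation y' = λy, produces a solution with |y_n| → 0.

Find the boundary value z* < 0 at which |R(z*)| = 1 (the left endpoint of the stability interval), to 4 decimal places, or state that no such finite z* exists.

left endpoint -2.0000.

Set f=λy, z=hλ:
  k1=λy_n ⇒ h·k1=z·y_n;  k2=λ(1+2/3z)y_n ⇒ h·k2=z(1+2/3z)y_n
  y_{n+1}/y_n = 1 + 1/4z + 3/4z(1+2/3z) = 1 + z + 1/2z²
  so R(z) = 1 + z + 1/2z².

Find x<0 with |R(x)|<1.
x=-0.94: |R|=0.5018
R=1: x+1/2x²=0 ⇒ x=−2=-2.0000; min R=1−1/(4·1/2)=0.5000>−1
Confirm numerically:
  x=-1.389: |R|=0.57566 <1
  x=-1.237: |R|=0.52808 <1
  x=-0.847: |R|=0.51170 <1
  x=-2.408: |R|=1.49123 >1
  x=-2.177: |R|=1.19266 >1
Stable set (-2.0000, 0).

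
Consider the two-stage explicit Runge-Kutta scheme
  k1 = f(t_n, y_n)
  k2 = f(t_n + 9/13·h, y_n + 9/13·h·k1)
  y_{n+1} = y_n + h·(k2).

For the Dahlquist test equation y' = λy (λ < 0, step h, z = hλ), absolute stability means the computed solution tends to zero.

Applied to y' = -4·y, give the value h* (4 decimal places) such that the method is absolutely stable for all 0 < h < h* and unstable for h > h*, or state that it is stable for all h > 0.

(-1.4444,0); λ=-4 ⇒ h* = (13/9)/4 = 0.3611.

Set f=λy, z=hλ:
  k1=λy_n ⇒ h·k1=z·y_n;  k2=λ(1+9/13z)y_n ⇒ h·k2=z(1+9/13z)y_n
  y_{n+1}/y_n = 1 + z(1+9/13z) = 1 + z + 9/13z²
  Hence R(z) = 1 + z + 9/13z².

Boundary: |R(x)|=1, x<0.
x=-0.67: |R|=0.6408
R=1: x+9/13x²=0 ⇒ x=−13/9=-1.4444; min R=1−1/(4·9/13)=0.6389>−1
Confirm numerically:
  x=-1.026: |R|=0.70278 <1
  x=-0.856: |R|=0.65128 <1
  x=-0.835: |R|=0.64769 <1
  x=-1.805: |R|=1.45056 >1
  x=-1.741: |R|=1.35744 >1
  x=-1.540: |R|=1.10188 >1
Interval (-1.4444, 0).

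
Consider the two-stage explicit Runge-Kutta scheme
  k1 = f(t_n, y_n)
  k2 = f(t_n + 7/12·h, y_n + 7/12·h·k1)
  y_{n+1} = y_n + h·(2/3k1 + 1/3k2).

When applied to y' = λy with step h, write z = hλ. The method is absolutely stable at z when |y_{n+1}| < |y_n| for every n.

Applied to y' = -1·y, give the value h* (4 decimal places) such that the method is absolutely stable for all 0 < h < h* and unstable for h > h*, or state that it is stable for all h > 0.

(-5.1429,0); λ=-1 ⇒ h* = (36/7)/1 = 5.1429.

Test eqn y'=λy, z=hλ:
  k1=λy_n ⇒ h·k1=z·y_n;  k2=λ(1+7/12z)y_n ⇒ h·k2=z(1+7/12z)y_n
  y_{n+1}/y_n = 1 + 2/3z + 1/3z(1+7/12z) = 1 + z + 7/36z²
  so R(z) = 1 + z + 7/36z².

Boundary: |R(x)|=1, x<0.
x=-1.57: |R|=0.0907
R=1: x+7/36x²=0 ⇒ x=−36/7=-5.1429; min R=1−1/(4·7/36)=-0.2857>−1
Confirm numerically:
  x=-3.003: |R|=0.24950 <1
  x=-2.944: |R|=0.25872 <1
  x=-2.838: |R|=0.27190 <1
  x=-5.308: |R|=1.17045 >1
  x=-5.185: |R|=1.04249 >1
  x=-5.163: |R|=1.02022 >1
Interval (-5.1429, 0).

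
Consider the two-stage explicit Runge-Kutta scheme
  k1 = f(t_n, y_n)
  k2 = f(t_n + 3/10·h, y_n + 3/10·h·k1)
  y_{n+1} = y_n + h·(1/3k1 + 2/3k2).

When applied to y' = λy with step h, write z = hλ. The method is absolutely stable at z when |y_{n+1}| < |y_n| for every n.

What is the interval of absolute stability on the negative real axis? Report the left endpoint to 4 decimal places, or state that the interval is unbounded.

(-5.0000, 0).

On y'=λy, z=hλ:
  k1=λy_n ⇒ h·k1=z·y_n;  k2=λ(1+3/10z)y_n ⇒ h·k2=z(1+3/10z)y_n
  y_{n+1}/y_n = 1 + 1/3z + 2/3z(1+3/10z) = 1 + z + 1/5z²
  R(z) = 1 + z + 1/5z².

Boundary: |R(x)|=1, x<0.
x=-0.42: |R|=0.6153
R=1: x+1/5x²=0 ⇒ x=−5=-5.0000; min R=1−1/(4·1/5)=-0.2500>−1
Confirm numerically:
  x=-4.422: |R|=0.48882 <1
  x=-4.393: |R|=0.46669 <1
  x=-4.208: |R|=0.33345 <1
  x=-2.258: |R|=0.23829 <1
  x=-5.591: |R|=1.66086 >1
  x=-5.284: |R|=1.30013 >1
Stable set (-5.0000, 0).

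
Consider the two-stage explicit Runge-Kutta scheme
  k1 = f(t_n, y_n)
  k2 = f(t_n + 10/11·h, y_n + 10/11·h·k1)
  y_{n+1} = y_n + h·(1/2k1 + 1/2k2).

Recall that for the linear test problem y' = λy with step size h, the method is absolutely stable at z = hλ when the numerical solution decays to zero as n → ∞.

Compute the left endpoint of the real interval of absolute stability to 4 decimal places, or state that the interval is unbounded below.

left endpoint -2.2000.

With y'=λy (z=hλ):
  k1=λy_n ⇒ h·k1=z·y_n;  k2=λ(1+10/11z)y_n ⇒ h·k2=z(1+10/11z)y_n
  y_{n+1}/y_n = 1 + 1/2z + 1/2z(1+10/11z) = 1 + z + 5/11z²
  Hence R(z) = 1 + z + 5/11z².

Solve |R(x)|<1 on ℝ⁻.
x=-0.66: |R|=0.5380
R=1: x+5/11x²=0 ⇒ x=−11/5=-2.2000; min R=1−1/(4·5/11)=0.4500>−1
Confirm numerically:
  x=-1.970: |R|=0.79405 <1
  x=-1.620: |R|=0.57291 <1
  x=-1.116: |R|=0.45012 <1
  x=-2.774: |R|=1.72376 >1
  x=-2.479: |R|=1.31438 >1
  x=-2.431: |R|=1.25526 >1
Interval (-2.2000, 0).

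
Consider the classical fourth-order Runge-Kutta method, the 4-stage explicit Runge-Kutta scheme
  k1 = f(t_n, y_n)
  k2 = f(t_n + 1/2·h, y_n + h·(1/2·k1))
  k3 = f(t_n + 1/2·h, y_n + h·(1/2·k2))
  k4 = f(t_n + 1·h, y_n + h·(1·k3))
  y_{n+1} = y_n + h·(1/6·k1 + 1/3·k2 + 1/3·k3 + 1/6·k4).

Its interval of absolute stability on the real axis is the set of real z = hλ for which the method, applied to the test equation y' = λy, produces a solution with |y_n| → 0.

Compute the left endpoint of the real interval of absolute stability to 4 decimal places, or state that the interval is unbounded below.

left endpoint -2.7853.

With y'=λy (z=hλ):
  order 4, 4-stage ⇒ R(z)=1+z+z^2/2+z^3/6+z^4/24
  (e.g. R(-1.43)=0.27932, |R|=0.27932)

Find x<0 with |R(x)|<1.
x=-1.43: |R|=0.2793
|R(-1.83)|=0.2903 |R(-1.34)|=0.2911 |R(-0.99)|=0.3784
Bisect:
  x_lo=-3.2053 |R|=1.8411  x_hi=-0.2349 |R|=0.7907
  mid=-1.72008 |R|=0.27580 →hi
  mid=-2.46266 |R|=0.61300 →hi
  mid=-2.83396 |R|=1.07588 →lo
  mid=-2.64831 |R|=0.81236 →hi
  mid=-2.74113 |R|=0.93544 →hi
  mid=-2.78754 |R|=1.00340 →lo
  mid=-2.76434 |R|=0.96886 →hi
  mid=-2.77594 |R|=0.98599 →hi
  ...
  [-2.78537,-2.78519] ⇒ x*=-2.7853
So |R|<1 on (-2.7853, 0).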